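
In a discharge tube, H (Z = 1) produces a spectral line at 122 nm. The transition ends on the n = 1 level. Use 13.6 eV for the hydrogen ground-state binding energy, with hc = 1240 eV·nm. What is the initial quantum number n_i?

The photon energy is ΔE = hc/λ = 1240 / 122 = 10.16 eV.
With Z = 1, ΔE = 13.60 × (1/n_f² − 1/n_i²), so 1/n_f² − 1/n_i² = 0.7473.
With n_f = 1: 1/n_i² = 1/1 − 0.7473 = 0.2527, so n_i ≈ 1.99.

n_i = 2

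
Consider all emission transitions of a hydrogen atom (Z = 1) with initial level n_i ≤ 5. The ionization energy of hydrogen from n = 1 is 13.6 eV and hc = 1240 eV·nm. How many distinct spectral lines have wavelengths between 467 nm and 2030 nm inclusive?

Enumerate all n_i → n_f pairs with 1 ≤ n_f < n_i ≤ 5 and compute λ = 1240 / [13.6·1·(1/n_f² − 1/n_i²)].
Lines falling in [467, 2030] nm: 4→2 (486.3 nm), 3→2 (656.5 nm), 5→3 (1282 nm), 4→3 (1876 nm).

4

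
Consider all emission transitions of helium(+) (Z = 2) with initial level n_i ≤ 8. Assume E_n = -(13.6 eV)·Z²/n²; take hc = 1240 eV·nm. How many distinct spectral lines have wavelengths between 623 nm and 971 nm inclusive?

2

Enumerate all n_i → n_f pairs with 1 ≤ n_f < n_i ≤ 8 and compute λ = 1240 / [13.6·4·(1/n_f² − 1/n_i²)].
Lines falling in [623, 971] nm: 6→4 (656.5 nm), 8→5 (935.1 nm).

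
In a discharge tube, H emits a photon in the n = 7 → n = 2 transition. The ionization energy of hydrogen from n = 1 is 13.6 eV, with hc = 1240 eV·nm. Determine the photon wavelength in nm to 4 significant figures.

397.1 nm

ΔE = 13.60 × (1/2² − 1/7²) = 13.60 × 0.2296 = 3.122 eV.
λ = hc/ΔE = 1240 / 3.122 = 397.1 nm.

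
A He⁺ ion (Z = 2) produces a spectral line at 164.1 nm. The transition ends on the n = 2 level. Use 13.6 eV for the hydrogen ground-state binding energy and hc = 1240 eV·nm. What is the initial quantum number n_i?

The photon energy is ΔE = hc/λ = 1240 / 164.1 = 7.556 eV.
With Z = 2, ΔE = 54.40 × (1/n_f² − 1/n_i²), so 1/n_f² − 1/n_i² = 0.1389.
With n_f = 2: 1/n_i² = 1/4 − 0.1389 = 0.1111, so n_i ≈ 3.00.

n_i = 3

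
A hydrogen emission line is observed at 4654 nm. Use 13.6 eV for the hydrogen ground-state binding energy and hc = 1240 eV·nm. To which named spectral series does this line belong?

Pfund

ΔE = 1240/4654 = 0.2664 eV.
This matches 13.6 × (1/5² − 1/7²), so n_f = 5: the Pfund series.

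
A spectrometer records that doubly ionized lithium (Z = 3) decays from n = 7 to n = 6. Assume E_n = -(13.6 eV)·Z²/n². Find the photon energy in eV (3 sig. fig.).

The Bohr energies scale as Z², so for Z = 3: E_n = −122.4/n² eV.
E_7 = −122.4/49 = −2.498 eV and E_6 = −122.4/36 = −3.400 eV.
The photon energy is |E_7 − E_6| = 0.902 eV.

0.902 eV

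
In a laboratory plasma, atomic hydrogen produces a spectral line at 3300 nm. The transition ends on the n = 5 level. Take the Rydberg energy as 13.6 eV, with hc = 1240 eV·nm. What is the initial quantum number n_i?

n_i = 9

The photon energy is ΔE = hc/λ = 1240 / 3300 = 0.3758 eV.
With Z = 1, ΔE = 13.60 × (1/n_f² − 1/n_i²), so 1/n_f² − 1/n_i² = 0.02763.
With n_f = 5: 1/n_i² = 1/25 − 0.02763 = 0.01237, so n_i ≈ 8.99.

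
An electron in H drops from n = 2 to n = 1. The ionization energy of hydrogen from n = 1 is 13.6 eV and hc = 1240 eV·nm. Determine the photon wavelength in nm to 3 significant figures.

ΔE = 13.60 × (1/1² − 1/2²) = 13.60 × 0.7500 = 10.20 eV.
λ = hc/ΔE = 1240 / 10.20 = 122 nm.

122 nm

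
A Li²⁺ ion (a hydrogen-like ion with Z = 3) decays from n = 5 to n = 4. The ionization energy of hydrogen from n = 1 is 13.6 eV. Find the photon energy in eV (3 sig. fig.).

2.75 eV

The Bohr energies scale as Z², so for Z = 3: E_n = −122.4/n² eV.
E_5 = −122.4/25 = −4.896 eV and E_4 = −122.4/16 = −7.650 eV.
The photon energy is |E_5 − E_4| = 2.75 eV.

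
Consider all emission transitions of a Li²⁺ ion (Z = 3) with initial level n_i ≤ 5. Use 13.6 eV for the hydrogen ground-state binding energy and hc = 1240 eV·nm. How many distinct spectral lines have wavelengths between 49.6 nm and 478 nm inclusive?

Enumerate all n_i → n_f pairs with 1 ≤ n_f < n_i ≤ 5 and compute λ = 1240 / [13.6·9·(1/n_f² − 1/n_i²)].
Lines falling in [49.6, 478] nm: 4→2 (54.03 nm), 3→2 (72.94 nm), 5→3 (142.5 nm), 4→3 (208.4 nm), 5→4 (450.3 nm).

5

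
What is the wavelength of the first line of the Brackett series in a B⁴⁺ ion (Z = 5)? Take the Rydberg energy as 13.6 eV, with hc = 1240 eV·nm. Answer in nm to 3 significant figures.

The Brackett series terminates on n_f = 4; the first line has n_i = 4+1 = 5.
ΔE = 340.0 × (1/4² − 1/5²) = 7.650 eV.
λ = 1240 / 7.650 = 162 nm.

162 nm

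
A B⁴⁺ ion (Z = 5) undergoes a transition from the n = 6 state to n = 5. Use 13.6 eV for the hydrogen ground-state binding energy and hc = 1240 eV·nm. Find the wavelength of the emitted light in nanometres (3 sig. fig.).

298 nm

For Z = 5 the level energies scale as Z², so the effective Rydberg energy is 13.6 × 25 = 340.0 eV.
ΔE = 340.0 × (1/5² − 1/6²) = 340.0 × 0.01222 = 4.156 eV.
λ = hc/ΔE = 1240 / 4.156 = 298 nm.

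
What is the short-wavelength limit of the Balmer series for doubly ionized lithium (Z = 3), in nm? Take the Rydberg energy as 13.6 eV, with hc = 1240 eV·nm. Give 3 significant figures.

The Balmer series has lower level n_f = 2; the series limit corresponds to n_i → ∞.
ΔE_max = 13.6 × 9 / 2² = 30.60 eV.
λ_min = 1240 / 30.60 = 40.5 nm.

40.5 nm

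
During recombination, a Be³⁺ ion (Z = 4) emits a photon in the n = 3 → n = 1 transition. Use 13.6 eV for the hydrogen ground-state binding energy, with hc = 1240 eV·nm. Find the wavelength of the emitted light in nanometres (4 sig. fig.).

For Z = 4 the level energies scale as Z², so the effective Rydberg energy is 13.6 × 16 = 217.6 eV.
ΔE = 217.6 × (1/1² − 1/3²) = 217.6 × 0.8889 = 193.4 eV.
λ = hc/ΔE = 1240 / 193.4 = 6.411 nm.

6.411 nm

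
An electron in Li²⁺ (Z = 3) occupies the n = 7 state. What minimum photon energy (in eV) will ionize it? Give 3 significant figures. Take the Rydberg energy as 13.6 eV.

E_n = −13.6 Z²/n² = −122.4/n² eV for Z = 3.
E_7 = −122.4/49 = −2.50 eV, so ionization (to E = 0) requires 2.50 eV.

2.50 eV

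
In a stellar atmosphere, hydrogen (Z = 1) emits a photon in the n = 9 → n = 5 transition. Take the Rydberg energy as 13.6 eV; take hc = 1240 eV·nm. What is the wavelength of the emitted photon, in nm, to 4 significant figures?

3297 nm

ΔE = 13.60 × (1/5² − 1/9²) = 13.60 × 0.02765 = 0.3761 eV.
λ = hc/ΔE = 1240 / 0.3761 = 3297 nm.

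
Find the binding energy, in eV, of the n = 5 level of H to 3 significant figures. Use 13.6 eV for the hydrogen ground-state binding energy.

E_5 = −13.60/25 = −0.544 eV, so ionization (to E = 0) requires 0.544 eV.

0.544 eV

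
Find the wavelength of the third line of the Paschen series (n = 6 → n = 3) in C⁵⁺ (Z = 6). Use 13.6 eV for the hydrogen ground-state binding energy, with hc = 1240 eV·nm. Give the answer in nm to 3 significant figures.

30.4 nm

The Paschen series terminates on n_f = 3; the third line has n_i = 3+3 = 6.
ΔE = 489.6 × (1/3² − 1/6²) = 40.80 eV.
λ = 1240 / 40.80 = 30.4 nm.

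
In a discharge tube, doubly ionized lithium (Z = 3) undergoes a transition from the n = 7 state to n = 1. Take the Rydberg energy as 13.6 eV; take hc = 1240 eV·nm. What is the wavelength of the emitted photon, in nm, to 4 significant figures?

For Z = 3 the level energies scale as Z², so the effective Rydberg energy is 13.6 × 9 = 122.4 eV.
ΔE = 122.4 × (1/1² − 1/7²) = 122.4 × 0.9796 = 119.9 eV.
λ = hc/ΔE = 1240 / 119.9 = 10.34 nm.

10.34 nm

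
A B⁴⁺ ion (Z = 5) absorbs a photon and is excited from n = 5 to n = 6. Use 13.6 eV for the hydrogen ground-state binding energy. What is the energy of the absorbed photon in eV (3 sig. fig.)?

4.16 eV

The Bohr energies scale as Z², so for Z = 5: E_n = −340.0/n² eV.
E_6 = −340.0/36 = −9.444 eV and E_5 = −340.0/25 = −13.60 eV.
The photon energy is |E_6 − E_5| = 4.16 eV.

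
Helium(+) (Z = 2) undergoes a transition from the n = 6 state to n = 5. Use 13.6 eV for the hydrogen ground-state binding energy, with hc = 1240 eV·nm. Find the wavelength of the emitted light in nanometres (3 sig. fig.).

For Z = 2 the level energies scale as Z², so the effective Rydberg energy is 13.6 × 4 = 54.40 eV.
ΔE = 54.40 × (1/5² − 1/6²) = 54.40 × 0.01222 = 0.6649 eV.
λ = hc/ΔE = 1240 / 0.6649 = 1860 nm.

1860 nm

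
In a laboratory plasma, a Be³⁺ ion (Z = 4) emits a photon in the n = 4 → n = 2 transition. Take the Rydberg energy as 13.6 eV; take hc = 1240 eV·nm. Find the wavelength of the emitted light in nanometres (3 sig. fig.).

For Z = 4 the level energies scale as Z², so the effective Rydberg energy is 13.6 × 16 = 217.6 eV.
ΔE = 217.6 × (1/2² − 1/4²) = 217.6 × 0.1875 = 40.80 eV.
λ = hc/ΔE = 1240 / 40.80 = 30.4 nm.

30.4 nm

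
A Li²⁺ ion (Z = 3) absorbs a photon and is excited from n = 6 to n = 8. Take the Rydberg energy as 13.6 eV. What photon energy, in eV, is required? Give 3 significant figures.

The Bohr energies scale as Z², so for Z = 3: E_n = −122.4/n² eV.
E_8 = −122.4/64 = −1.913 eV and E_6 = −122.4/36 = −3.400 eV.
The photon energy is |E_8 − E_6| = 1.49 eV.

1.49 eV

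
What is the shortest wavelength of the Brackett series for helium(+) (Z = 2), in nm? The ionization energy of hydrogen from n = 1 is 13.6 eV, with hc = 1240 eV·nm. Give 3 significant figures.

The Brackett series has lower level n_f = 4; the series limit corresponds to n_i → ∞.
ΔE_max = 13.6 × 4 / 4² = 3.400 eV.
λ_min = 1240 / 3.400 = 365 nm.

365 nm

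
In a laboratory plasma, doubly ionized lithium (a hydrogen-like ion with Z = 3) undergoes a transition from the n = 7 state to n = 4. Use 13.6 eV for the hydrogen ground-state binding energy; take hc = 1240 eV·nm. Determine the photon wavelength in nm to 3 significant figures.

241 nm

For Z = 3 the level energies scale as Z², so the effective Rydberg energy is 13.6 × 9 = 122.4 eV.
ΔE = 122.4 × (1/4² − 1/7²) = 122.4 × 0.04209 = 5.152 eV.
λ = hc/ΔE = 1240 / 5.152 = 241 nm.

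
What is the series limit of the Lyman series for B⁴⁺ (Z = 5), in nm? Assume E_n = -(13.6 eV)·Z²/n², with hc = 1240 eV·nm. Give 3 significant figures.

The Lyman series has lower level n_f = 1; the series limit corresponds to n_i → ∞.
ΔE_max = 13.6 × 25 / 1² = 340.0 eV.
λ_min = 1240 / 340.0 = 3.65 nm.

3.65 nm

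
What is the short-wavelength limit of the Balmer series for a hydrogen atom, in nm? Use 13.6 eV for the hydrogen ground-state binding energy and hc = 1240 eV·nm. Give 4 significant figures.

364.7 nm

The Balmer series has lower level n_f = 2; the series limit corresponds to n_i → ∞.
ΔE_max = 13.6 × 1 / 2² = 3.400 eV.
λ_min = 1240 / 3.400 = 364.7 nm.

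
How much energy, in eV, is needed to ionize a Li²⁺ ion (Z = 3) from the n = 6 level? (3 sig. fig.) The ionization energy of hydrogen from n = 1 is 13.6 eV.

E_n = −13.6 Z²/n² = −122.4/n² eV for Z = 3.
E_6 = −122.4/36 = −3.40 eV, so ionization (to E = 0) requires 3.40 eV.

3.40 eV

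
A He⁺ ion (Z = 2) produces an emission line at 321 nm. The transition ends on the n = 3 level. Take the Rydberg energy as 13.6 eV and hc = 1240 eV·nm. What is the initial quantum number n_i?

n_i = 5

The photon energy is ΔE = hc/λ = 1240 / 321 = 3.863 eV.
With Z = 2, ΔE = 54.40 × (1/n_f² − 1/n_i²), so 1/n_f² − 1/n_i² = 0.07101.
With n_f = 3: 1/n_i² = 1/9 − 0.07101 = 0.04010, so n_i ≈ 4.99.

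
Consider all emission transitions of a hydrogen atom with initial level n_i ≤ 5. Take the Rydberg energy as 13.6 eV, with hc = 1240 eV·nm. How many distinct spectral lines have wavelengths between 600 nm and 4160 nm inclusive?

Enumerate all n_i → n_f pairs with 1 ≤ n_f < n_i ≤ 5 and compute λ = 1240 / [13.6·1·(1/n_f² − 1/n_i²)].
Lines falling in [600, 4160] nm: 3→2 (656.5 nm), 5→3 (1282 nm), 4→3 (1876 nm), 5→4 (4052 nm).

4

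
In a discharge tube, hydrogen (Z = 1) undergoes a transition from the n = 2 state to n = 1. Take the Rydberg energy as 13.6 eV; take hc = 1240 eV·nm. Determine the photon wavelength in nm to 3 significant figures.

ΔE = 13.60 × (1/1² − 1/2²) = 13.60 × 0.7500 = 10.20 eV.
λ = hc/ΔE = 1240 / 10.20 = 122 nm.
This line belongs to the Lyman series.

122 nm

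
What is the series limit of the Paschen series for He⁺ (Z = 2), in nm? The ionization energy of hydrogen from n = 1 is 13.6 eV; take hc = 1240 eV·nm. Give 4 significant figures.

The Paschen series has lower level n_f = 3; the series limit corresponds to n_i → ∞.
ΔE_max = 13.6 × 4 / 3² = 6.044 eV.
λ_min = 1240 / 6.044 = 205.1 nm.

205.1 nm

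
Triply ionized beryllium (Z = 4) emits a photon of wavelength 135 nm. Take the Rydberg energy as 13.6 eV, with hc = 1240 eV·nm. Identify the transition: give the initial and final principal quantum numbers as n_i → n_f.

The photon energy is ΔE = hc/λ = 1240 / 135 = 9.185 eV.
With Z = 4, ΔE = 217.6 × (1/n_f² − 1/n_i²), so 1/n_f² − 1/n_i² = 0.04221.
Trying n_f = 4 gives 1/n_i² = 0.02029, i.e. n_i ≈ 7; this pair matches.

n_i = 7, n_f = 4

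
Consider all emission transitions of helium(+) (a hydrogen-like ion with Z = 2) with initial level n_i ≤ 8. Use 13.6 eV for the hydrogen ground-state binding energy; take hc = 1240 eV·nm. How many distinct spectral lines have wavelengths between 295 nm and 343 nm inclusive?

Enumerate all n_i → n_f pairs with 1 ≤ n_f < n_i ≤ 8 and compute λ = 1240 / [13.6·4·(1/n_f² − 1/n_i²)].
Lines falling in [295, 343] nm: 5→3 (320.5 nm).

1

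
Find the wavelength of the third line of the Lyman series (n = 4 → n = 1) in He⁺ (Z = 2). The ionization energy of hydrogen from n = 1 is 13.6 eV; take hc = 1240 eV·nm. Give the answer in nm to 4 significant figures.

24.31 nm

The Lyman series terminates on n_f = 1; the third line has n_i = 1+3 = 4.
ΔE = 54.40 × (1/1² − 1/4²) = 51.00 eV.
λ = 1240 / 51.00 = 24.31 nm.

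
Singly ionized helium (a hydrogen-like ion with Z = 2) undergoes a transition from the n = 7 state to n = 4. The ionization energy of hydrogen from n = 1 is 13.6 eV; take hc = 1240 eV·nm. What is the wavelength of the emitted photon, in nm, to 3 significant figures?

542 nm

For Z = 2 the level energies scale as Z², so the effective Rydberg energy is 13.6 × 4 = 54.40 eV.
ΔE = 54.40 × (1/4² − 1/7²) = 54.40 × 0.04209 = 2.290 eV.
λ = hc/ΔE = 1240 / 2.290 = 542 nm.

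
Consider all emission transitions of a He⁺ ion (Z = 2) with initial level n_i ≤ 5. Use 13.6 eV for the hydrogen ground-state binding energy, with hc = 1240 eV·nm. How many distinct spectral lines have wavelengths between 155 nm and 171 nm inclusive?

Enumerate all n_i → n_f pairs with 1 ≤ n_f < n_i ≤ 5 and compute λ = 1240 / [13.6·4·(1/n_f² − 1/n_i²)].
Lines falling in [155, 171] nm: 3→2 (164.1 nm).

1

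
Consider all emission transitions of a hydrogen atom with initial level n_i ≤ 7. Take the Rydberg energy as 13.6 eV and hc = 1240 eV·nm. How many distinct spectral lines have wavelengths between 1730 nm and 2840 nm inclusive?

Enumerate all n_i → n_f pairs with 1 ≤ n_f < n_i ≤ 7 and compute λ = 1240 / [13.6·1·(1/n_f² − 1/n_i²)].
Lines falling in [1730, 2840] nm: 4→3 (1876 nm), 7→4 (2166 nm), 6→4 (2626 nm).

3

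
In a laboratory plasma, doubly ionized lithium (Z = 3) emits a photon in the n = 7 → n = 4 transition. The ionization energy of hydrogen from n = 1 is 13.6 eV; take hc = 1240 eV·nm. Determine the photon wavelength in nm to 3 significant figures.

For Z = 3 the level energies scale as Z², so the effective Rydberg energy is 13.6 × 9 = 122.4 eV.
ΔE = 122.4 × (1/4² − 1/7²) = 122.4 × 0.04209 = 5.152 eV.
λ = hc/ΔE = 1240 / 5.152 = 241 nm.

241 nm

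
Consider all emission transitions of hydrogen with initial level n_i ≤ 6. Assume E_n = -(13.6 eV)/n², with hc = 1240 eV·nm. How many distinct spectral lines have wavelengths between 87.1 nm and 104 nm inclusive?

4

Enumerate all n_i → n_f pairs with 1 ≤ n_f < n_i ≤ 6 and compute λ = 1240 / [13.6·1·(1/n_f² − 1/n_i²)].
Lines falling in [87.1, 104] nm: 6→1 (93.78 nm), 5→1 (94.98 nm), 4→1 (97.25 nm), 3→1 (102.6 nm).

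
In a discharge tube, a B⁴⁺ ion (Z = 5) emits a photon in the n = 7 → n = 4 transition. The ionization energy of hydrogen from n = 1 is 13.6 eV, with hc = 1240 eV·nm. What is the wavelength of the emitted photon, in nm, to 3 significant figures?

For Z = 5 the level energies scale as Z², so the effective Rydberg energy is 13.6 × 25 = 340.0 eV.
ΔE = 340.0 × (1/4² − 1/7²) = 340.0 × 0.04209 = 14.31 eV.
λ = hc/ΔE = 1240 / 14.31 = 86.6 nm.

86.6 nm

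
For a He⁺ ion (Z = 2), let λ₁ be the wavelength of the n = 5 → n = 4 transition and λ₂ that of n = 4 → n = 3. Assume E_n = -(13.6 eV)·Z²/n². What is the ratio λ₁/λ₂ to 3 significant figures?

λ ∝ 1/ΔE ∝ 1/(1/n_f² − 1/n_i²), and the Z² and hc factors cancel in the ratio.
λ₁/λ₂ = (1/3² − 1/4²)/(1/4² − 1/5²) = 0.04861/0.02250 = 2.16.

2.16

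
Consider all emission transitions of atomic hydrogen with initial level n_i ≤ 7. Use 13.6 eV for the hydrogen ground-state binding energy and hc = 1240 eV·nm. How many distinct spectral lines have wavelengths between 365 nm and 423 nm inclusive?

2

Enumerate all n_i → n_f pairs with 1 ≤ n_f < n_i ≤ 7 and compute λ = 1240 / [13.6·1·(1/n_f² − 1/n_i²)].
Lines falling in [365, 423] nm: 7→2 (397.1 nm), 6→2 (410.3 nm).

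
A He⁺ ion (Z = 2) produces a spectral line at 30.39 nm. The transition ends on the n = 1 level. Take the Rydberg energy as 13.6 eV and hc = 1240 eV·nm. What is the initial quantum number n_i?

The photon energy is ΔE = hc/λ = 1240 / 30.39 = 40.80 eV.
With Z = 2, ΔE = 54.40 × (1/n_f² − 1/n_i²), so 1/n_f² − 1/n_i² = 0.7501.
With n_f = 1: 1/n_i² = 1/1 − 0.7501 = 0.2499, so n_i ≈ 2.00.

n_i = 2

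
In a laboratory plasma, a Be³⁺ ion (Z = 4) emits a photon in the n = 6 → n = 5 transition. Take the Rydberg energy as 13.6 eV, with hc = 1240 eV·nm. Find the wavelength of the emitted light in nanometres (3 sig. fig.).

466 nm

For Z = 4 the level energies scale as Z², so the effective Rydberg energy is 13.6 × 16 = 217.6 eV.
ΔE = 217.6 × (1/5² − 1/6²) = 217.6 × 0.01222 = 2.660 eV.
λ = hc/ΔE = 1240 / 2.660 = 466 nm.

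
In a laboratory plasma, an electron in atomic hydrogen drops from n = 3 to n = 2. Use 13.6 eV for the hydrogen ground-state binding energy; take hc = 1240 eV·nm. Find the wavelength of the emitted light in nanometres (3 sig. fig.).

ΔE = 13.60 × (1/2² − 1/3²) = 13.60 × 0.1389 = 1.889 eV.
λ = hc/ΔE = 1240 / 1.889 = 656 nm.
This line belongs to the Balmer series.

656 nm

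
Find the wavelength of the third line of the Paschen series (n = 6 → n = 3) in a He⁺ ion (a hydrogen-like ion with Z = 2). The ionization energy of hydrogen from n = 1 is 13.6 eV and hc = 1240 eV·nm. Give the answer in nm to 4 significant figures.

The Paschen series terminates on n_f = 3; the third line has n_i = 3+3 = 6.
ΔE = 54.40 × (1/3² − 1/6²) = 4.533 eV.
λ = 1240 / 4.533 = 273.5 nm.

273.5 nm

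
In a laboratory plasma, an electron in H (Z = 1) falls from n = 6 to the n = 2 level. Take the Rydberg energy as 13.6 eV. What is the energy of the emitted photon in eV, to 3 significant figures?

E_6 = −13.60/36 = −0.3778 eV and E_2 = −13.60/4 = −3.400 eV.
The photon energy is |E_6 − E_2| = 3.02 eV.

3.02 eV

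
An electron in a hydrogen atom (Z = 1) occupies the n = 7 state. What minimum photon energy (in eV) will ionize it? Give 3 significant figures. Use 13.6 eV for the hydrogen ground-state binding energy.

E_7 = −13.60/49 = −0.278 eV, so ionization (to E = 0) requires 0.278 eV.

0.278 eV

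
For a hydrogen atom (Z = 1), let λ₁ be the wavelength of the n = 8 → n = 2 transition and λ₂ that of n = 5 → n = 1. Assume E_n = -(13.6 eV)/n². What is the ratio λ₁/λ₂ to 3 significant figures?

4.10

λ ∝ 1/ΔE ∝ 1/(1/n_f² − 1/n_i²), and the Z² and hc factors cancel in the ratio.
λ₁/λ₂ = (1/1² − 1/5²)/(1/2² − 1/8²) = 0.9600/0.2344 = 4.10.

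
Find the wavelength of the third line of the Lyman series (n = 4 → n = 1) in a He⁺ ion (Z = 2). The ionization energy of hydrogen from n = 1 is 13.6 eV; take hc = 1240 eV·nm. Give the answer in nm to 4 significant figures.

24.31 nm

The Lyman series terminates on n_f = 1; the third line has n_i = 1+3 = 4.
ΔE = 54.40 × (1/1² − 1/4²) = 51.00 eV.
λ = 1240 / 51.00 = 24.31 nm.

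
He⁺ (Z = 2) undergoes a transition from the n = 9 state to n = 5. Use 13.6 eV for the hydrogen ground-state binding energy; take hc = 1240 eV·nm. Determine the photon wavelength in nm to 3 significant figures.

824 nm

For Z = 2 the level energies scale as Z², so the effective Rydberg energy is 13.6 × 4 = 54.40 eV.
ΔE = 54.40 × (1/5² − 1/9²) = 54.40 × 0.02765 = 1.504 eV.
λ = hc/ΔE = 1240 / 1.504 = 824 nm.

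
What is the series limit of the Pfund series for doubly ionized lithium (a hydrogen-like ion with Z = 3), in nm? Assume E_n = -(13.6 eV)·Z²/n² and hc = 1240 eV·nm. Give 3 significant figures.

253 nm

The Pfund series has lower level n_f = 5; the series limit corresponds to n_i → ∞.
ΔE_max = 13.6 × 9 / 5² = 4.896 eV.
λ_min = 1240 / 4.896 = 253 nm.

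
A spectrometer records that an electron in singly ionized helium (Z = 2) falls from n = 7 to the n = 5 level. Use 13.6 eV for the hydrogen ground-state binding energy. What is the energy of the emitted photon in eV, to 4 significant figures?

1.066 eV

The Bohr energies scale as Z², so for Z = 2: E_n = −54.40/n² eV.
E_7 = −54.40/49 = −1.110 eV and E_5 = −54.40/25 = −2.176 eV.
The photon energy is |E_7 − E_5| = 1.066 eV.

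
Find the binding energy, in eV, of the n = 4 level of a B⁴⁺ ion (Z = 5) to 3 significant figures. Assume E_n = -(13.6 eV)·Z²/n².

E_n = −13.6 Z²/n² = −340.0/n² eV for Z = 5.
E_4 = −340.0/16 = −21.3 eV, so ionization (to E = 0) requires 21.3 eV.

21.3 eV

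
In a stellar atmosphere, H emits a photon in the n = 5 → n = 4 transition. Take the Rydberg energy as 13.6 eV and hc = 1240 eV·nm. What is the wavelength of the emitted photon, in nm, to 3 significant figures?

ΔE = 13.60 × (1/4² − 1/5²) = 13.60 × 0.02250 = 0.3060 eV.
λ = hc/ΔE = 1240 / 0.3060 = 4050 nm.

4050 nm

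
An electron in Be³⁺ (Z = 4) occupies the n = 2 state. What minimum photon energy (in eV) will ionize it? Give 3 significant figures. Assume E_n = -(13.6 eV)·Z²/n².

E_n = −13.6 Z²/n² = −217.6/n² eV for Z = 4.
E_2 = −217.6/4 = −54.4 eV, so ionization (to E = 0) requires 54.4 eV.

54.4 eV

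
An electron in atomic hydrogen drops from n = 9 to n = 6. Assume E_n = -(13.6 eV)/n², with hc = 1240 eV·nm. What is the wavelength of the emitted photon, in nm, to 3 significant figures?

ΔE = 13.60 × (1/6² − 1/9²) = 13.60 × 0.01543 = 0.2099 eV.
λ = hc/ΔE = 1240 / 0.2099 = 5910 nm.

5910 nm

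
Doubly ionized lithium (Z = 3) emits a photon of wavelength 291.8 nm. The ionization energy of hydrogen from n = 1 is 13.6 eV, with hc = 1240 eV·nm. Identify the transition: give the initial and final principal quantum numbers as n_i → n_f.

n_i = 6, n_f = 4

The photon energy is ΔE = hc/λ = 1240 / 291.8 = 4.249 eV.
With Z = 3, ΔE = 122.4 × (1/n_f² − 1/n_i²), so 1/n_f² − 1/n_i² = 0.03472.
Trying n_f = 4 gives 1/n_i² = 0.02778, i.e. n_i ≈ 6; this pair matches.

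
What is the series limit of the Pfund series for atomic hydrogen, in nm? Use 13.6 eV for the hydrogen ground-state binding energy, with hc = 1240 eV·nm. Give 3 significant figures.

2280 nm

The Pfund series has lower level n_f = 5; the series limit corresponds to n_i → ∞.
ΔE_max = 13.6 × 1 / 5² = 0.5440 eV.
λ_min = 1240 / 0.5440 = 2280 nm.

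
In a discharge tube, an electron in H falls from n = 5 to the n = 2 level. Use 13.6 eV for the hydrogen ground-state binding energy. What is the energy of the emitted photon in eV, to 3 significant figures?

2.86 eV

E_5 = −13.60/25 = −0.5440 eV and E_2 = −13.60/4 = −3.400 eV.
The photon energy is |E_5 − E_2| = 2.86 eV.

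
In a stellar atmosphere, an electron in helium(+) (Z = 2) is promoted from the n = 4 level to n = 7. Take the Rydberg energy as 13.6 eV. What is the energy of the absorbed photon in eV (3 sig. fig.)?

The Bohr energies scale as Z², so for Z = 2: E_n = −54.40/n² eV.
E_7 = −54.40/49 = −1.110 eV and E_4 = −54.40/16 = −3.400 eV.
The photon energy is |E_7 − E_4| = 2.29 eV.

2.29 eV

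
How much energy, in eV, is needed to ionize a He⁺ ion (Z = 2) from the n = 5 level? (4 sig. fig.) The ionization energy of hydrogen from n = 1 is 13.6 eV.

2.176 eV

E_n = −13.6 Z²/n² = −54.40/n² eV for Z = 2.
E_5 = −54.40/25 = −2.176 eV, so ionization (to E = 0) requires 2.176 eV.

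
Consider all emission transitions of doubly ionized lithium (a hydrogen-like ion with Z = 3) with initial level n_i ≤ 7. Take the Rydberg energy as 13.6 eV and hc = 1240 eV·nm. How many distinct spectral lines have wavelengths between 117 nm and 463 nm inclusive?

6

Enumerate all n_i → n_f pairs with 1 ≤ n_f < n_i ≤ 7 and compute λ = 1240 / [13.6·9·(1/n_f² − 1/n_i²)].
Lines falling in [117, 463] nm: 6→3 (121.6 nm), 5→3 (142.5 nm), 4→3 (208.4 nm), 7→4 (240.7 nm), 6→4 (291.8 nm), 5→4 (450.3 nm).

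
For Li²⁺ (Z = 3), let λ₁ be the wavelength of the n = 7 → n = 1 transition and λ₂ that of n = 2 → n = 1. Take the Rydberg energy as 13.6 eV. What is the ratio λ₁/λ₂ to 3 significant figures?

λ ∝ 1/ΔE ∝ 1/(1/n_f² − 1/n_i²), and the Z² and hc factors cancel in the ratio.
λ₁/λ₂ = (1/1² − 1/2²)/(1/1² − 1/7²) = 0.7500/0.9796 = 0.766.

0.766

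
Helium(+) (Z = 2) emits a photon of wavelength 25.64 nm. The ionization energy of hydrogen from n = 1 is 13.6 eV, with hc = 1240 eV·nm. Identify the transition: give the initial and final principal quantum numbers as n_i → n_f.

n_i = 3, n_f = 1

The photon energy is ΔE = hc/λ = 1240 / 25.64 = 48.36 eV.
With Z = 2, ΔE = 54.40 × (1/n_f² − 1/n_i²), so 1/n_f² − 1/n_i² = 0.8890.
Trying n_f = 1 gives 1/n_i² = 0.1110, i.e. n_i ≈ 3; this pair matches.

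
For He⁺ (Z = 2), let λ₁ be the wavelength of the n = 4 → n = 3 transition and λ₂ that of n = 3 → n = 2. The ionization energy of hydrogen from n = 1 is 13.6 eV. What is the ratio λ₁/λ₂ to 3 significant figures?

λ ∝ 1/ΔE ∝ 1/(1/n_f² − 1/n_i²), and the Z² and hc factors cancel in the ratio.
λ₁/λ₂ = (1/2² − 1/3²)/(1/3² − 1/4²) = 0.1389/0.04861 = 2.86.

2.86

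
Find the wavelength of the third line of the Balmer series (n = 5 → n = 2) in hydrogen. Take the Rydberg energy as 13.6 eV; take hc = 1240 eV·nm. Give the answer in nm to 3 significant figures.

The Balmer series terminates on n_f = 2; the third line has n_i = 2+3 = 5.
ΔE = 13.60 × (1/2² − 1/5²) = 2.856 eV.
λ = 1240 / 2.856 = 434 nm.

434 nm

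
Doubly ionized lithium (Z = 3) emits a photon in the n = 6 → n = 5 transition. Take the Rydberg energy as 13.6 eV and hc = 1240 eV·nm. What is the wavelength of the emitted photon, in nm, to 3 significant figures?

For Z = 3 the level energies scale as Z², so the effective Rydberg energy is 13.6 × 9 = 122.4 eV.
ΔE = 122.4 × (1/5² − 1/6²) = 122.4 × 0.01222 = 1.496 eV.
λ = hc/ΔE = 1240 / 1.496 = 829 nm.

829 nm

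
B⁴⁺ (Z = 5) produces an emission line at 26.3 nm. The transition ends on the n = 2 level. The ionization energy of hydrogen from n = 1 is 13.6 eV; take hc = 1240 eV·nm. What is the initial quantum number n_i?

n_i = 3

The photon energy is ΔE = hc/λ = 1240 / 26.3 = 47.15 eV.
With Z = 5, ΔE = 340.0 × (1/n_f² − 1/n_i²), so 1/n_f² − 1/n_i² = 0.1387.
With n_f = 2: 1/n_i² = 1/4 − 0.1387 = 0.1113, so n_i ≈ 3.00.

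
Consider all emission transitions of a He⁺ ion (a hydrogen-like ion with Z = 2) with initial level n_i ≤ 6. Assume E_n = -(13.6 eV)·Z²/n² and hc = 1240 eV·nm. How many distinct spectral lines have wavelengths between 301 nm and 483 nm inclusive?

2

Enumerate all n_i → n_f pairs with 1 ≤ n_f < n_i ≤ 6 and compute λ = 1240 / [13.6·4·(1/n_f² − 1/n_i²)].
Lines falling in [301, 483] nm: 5→3 (320.5 nm), 4→3 (468.9 nm).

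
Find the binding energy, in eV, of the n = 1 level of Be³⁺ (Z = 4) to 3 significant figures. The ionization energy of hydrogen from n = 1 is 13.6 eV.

E_n = −13.6 Z²/n² = −217.6/n² eV for Z = 4.
E_1 = −217.6/1 = −218 eV, so ionization (to E = 0) requires 218 eV.

218 eV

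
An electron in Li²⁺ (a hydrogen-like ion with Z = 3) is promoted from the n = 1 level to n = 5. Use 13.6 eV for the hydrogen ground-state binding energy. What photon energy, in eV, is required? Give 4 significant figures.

The Bohr energies scale as Z², so for Z = 3: E_n = −122.4/n² eV.
E_5 = −122.4/25 = −4.896 eV and E_1 = −122.4/1 = −122.4 eV.
The photon energy is |E_5 − E_1| = 117.5 eV.

117.5 eV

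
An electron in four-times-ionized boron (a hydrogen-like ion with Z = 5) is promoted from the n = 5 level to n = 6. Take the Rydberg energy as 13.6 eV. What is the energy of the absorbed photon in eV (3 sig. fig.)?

4.16 eV

The Bohr energies scale as Z², so for Z = 5: E_n = −340.0/n² eV.
E_6 = −340.0/36 = −9.444 eV and E_5 = −340.0/25 = −13.60 eV.
The photon energy is |E_6 − E_5| = 4.16 eV.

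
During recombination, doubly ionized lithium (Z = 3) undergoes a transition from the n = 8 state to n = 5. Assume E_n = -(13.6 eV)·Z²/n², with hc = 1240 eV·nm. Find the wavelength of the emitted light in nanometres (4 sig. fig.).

For Z = 3 the level energies scale as Z², so the effective Rydberg energy is 13.6 × 9 = 122.4 eV.
ΔE = 122.4 × (1/5² − 1/8²) = 122.4 × 0.02438 = 2.984 eV.
λ = hc/ΔE = 1240 / 2.984 = 415.6 nm.

415.6 nm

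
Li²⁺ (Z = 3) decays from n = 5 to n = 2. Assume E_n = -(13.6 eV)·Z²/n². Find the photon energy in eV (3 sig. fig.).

25.7 eV

The Bohr energies scale as Z², so for Z = 3: E_n = −122.4/n² eV.
E_5 = −122.4/25 = −4.896 eV and E_2 = −122.4/4 = −30.60 eV.
The photon energy is |E_5 − E_2| = 25.7 eV.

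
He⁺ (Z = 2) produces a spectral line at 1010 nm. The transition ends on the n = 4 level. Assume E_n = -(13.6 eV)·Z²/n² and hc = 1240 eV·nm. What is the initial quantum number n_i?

The photon energy is ΔE = hc/λ = 1240 / 1010 = 1.228 eV.
With Z = 2, ΔE = 54.40 × (1/n_f² − 1/n_i²), so 1/n_f² − 1/n_i² = 0.02257.
With n_f = 4: 1/n_i² = 1/16 − 0.02257 = 0.03993, so n_i ≈ 5.00.

n_i = 5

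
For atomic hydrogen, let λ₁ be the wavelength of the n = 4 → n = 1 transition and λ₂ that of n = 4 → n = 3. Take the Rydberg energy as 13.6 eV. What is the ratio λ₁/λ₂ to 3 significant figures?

0.0519

λ ∝ 1/ΔE ∝ 1/(1/n_f² − 1/n_i²), and the Z² and hc factors cancel in the ratio.
λ₁/λ₂ = (1/3² − 1/4²)/(1/1² − 1/4²) = 0.04861/0.9375 = 0.0519.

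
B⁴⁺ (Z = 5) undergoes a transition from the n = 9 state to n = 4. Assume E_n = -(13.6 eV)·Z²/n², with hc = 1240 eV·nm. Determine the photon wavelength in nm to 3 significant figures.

For Z = 5 the level energies scale as Z², so the effective Rydberg energy is 13.6 × 25 = 340.0 eV.
ΔE = 340.0 × (1/4² − 1/9²) = 340.0 × 0.05015 = 17.05 eV.
λ = hc/ΔE = 1240 / 17.05 = 72.7 nm.

72.7 nm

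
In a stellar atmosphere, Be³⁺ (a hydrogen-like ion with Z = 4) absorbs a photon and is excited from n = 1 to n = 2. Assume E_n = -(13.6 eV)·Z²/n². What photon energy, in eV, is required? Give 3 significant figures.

163 eV

The Bohr energies scale as Z², so for Z = 4: E_n = −217.6/n² eV.
E_2 = −217.6/4 = −54.40 eV and E_1 = −217.6/1 = −217.6 eV.
The photon energy is |E_2 − E_1| = 163 eV.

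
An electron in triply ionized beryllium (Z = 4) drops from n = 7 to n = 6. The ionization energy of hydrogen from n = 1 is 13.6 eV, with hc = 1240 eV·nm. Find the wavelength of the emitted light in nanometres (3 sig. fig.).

773 nm

For Z = 4 the level energies scale as Z², so the effective Rydberg energy is 13.6 × 16 = 217.6 eV.
ΔE = 217.6 × (1/6² − 1/7²) = 217.6 × 0.007370 = 1.604 eV.
λ = hc/ΔE = 1240 / 1.604 = 773 nm.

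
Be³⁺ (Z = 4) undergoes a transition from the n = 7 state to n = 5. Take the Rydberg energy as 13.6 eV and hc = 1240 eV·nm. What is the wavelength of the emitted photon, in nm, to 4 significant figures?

290.9 nm

For Z = 4 the level energies scale as Z², so the effective Rydberg energy is 13.6 × 16 = 217.6 eV.
ΔE = 217.6 × (1/5² − 1/7²) = 217.6 × 0.01959 = 4.263 eV.
λ = hc/ΔE = 1240 / 4.263 = 290.9 nm.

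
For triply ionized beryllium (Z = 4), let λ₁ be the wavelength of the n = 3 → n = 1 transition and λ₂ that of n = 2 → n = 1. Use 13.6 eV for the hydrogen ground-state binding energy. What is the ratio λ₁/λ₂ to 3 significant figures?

λ ∝ 1/ΔE ∝ 1/(1/n_f² − 1/n_i²), and the Z² and hc factors cancel in the ratio.
λ₁/λ₂ = (1/1² − 1/2²)/(1/1² − 1/3²) = 0.7500/0.8889 = 0.844.

0.844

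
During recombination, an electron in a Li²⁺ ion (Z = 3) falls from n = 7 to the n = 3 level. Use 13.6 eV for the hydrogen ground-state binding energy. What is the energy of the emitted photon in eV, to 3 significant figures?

The Bohr energies scale as Z², so for Z = 3: E_n = −122.4/n² eV.
E_7 = −122.4/49 = −2.498 eV and E_3 = −122.4/9 = −13.60 eV.
The photon energy is |E_7 − E_3| = 11.1 eV.

11.1 eV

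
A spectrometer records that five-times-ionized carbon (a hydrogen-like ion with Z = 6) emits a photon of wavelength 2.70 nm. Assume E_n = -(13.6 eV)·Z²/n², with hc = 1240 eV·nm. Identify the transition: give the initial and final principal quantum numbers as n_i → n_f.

n_i = 4, n_f = 1

The photon energy is ΔE = hc/λ = 1240 / 2.70 = 459.3 eV.
With Z = 6, ΔE = 489.6 × (1/n_f² − 1/n_i²), so 1/n_f² − 1/n_i² = 0.9380.
Trying n_f = 1 gives 1/n_i² = 0.06197, i.e. n_i ≈ 4; this pair matches.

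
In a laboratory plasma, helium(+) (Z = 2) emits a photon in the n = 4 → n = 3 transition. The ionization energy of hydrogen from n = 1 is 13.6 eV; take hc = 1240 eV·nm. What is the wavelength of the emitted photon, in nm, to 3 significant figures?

For Z = 2 the level energies scale as Z², so the effective Rydberg energy is 13.6 × 4 = 54.40 eV.
ΔE = 54.40 × (1/3² − 1/4²) = 54.40 × 0.04861 = 2.644 eV.
λ = hc/ΔE = 1240 / 2.644 = 469 nm.

469 nm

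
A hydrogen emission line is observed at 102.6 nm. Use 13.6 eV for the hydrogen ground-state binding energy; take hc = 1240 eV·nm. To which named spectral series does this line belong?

ΔE = 1240/102.6 = 12.09 eV.
This matches 13.6 × (1/1² − 1/3²), so n_f = 1: the Lyman series.

Lyman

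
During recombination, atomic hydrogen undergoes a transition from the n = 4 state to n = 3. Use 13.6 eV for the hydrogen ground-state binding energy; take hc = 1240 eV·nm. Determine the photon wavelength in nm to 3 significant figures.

1880 nm

ΔE = 13.60 × (1/3² − 1/4²) = 13.60 × 0.04861 = 0.6611 eV.
λ = hc/ΔE = 1240 / 0.6611 = 1880 nm.
This line belongs to the Paschen series.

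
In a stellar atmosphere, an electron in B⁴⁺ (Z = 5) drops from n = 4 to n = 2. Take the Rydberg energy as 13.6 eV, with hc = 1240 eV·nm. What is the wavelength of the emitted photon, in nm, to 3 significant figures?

19.5 nm

For Z = 5 the level energies scale as Z², so the effective Rydberg energy is 13.6 × 25 = 340.0 eV.
ΔE = 340.0 × (1/2² − 1/4²) = 340.0 × 0.1875 = 63.75 eV.
λ = hc/ΔE = 1240 / 63.75 = 19.5 nm.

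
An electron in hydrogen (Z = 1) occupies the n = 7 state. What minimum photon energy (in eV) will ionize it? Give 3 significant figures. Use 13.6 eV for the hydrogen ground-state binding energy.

E_7 = −13.60/49 = −0.278 eV, so ionization (to E = 0) requires 0.278 eV.

0.278 eV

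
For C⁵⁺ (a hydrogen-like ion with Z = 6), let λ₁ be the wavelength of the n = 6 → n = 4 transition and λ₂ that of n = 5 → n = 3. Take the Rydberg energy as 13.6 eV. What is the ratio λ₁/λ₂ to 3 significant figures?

λ ∝ 1/ΔE ∝ 1/(1/n_f² − 1/n_i²), and the Z² and hc factors cancel in the ratio.
λ₁/λ₂ = (1/3² − 1/5²)/(1/4² − 1/6²) = 0.07111/0.03472 = 2.05.

2.05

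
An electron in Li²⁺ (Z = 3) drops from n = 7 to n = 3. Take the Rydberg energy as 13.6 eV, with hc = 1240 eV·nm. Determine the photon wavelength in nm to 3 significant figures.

For Z = 3 the level energies scale as Z², so the effective Rydberg energy is 13.6 × 9 = 122.4 eV.
ΔE = 122.4 × (1/3² − 1/7²) = 122.4 × 0.09070 = 11.10 eV.
λ = hc/ΔE = 1240 / 11.10 = 112 nm.

112 nm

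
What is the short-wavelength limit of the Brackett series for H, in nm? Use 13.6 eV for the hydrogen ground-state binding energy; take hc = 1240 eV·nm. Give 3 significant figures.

1460 nm

The Brackett series has lower level n_f = 4; the series limit corresponds to n_i → ∞.
ΔE_max = 13.6 × 1 / 4² = 0.8500 eV.
λ_min = 1240 / 0.8500 = 1460 nm.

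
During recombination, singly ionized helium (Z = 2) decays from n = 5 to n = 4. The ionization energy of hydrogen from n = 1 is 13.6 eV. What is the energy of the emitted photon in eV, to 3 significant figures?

The Bohr energies scale as Z², so for Z = 2: E_n = −54.40/n² eV.
E_5 = −54.40/25 = −2.176 eV and E_4 = −54.40/16 = −3.400 eV.
The photon energy is |E_5 − E_4| = 1.22 eV.

1.22 eV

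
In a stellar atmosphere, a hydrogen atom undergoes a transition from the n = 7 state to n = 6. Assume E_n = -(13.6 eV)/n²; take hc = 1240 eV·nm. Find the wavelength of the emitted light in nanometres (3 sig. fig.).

ΔE = 13.60 × (1/6² − 1/7²) = 13.60 × 0.007370 = 0.1002 eV.
λ = hc/ΔE = 1240 / 0.1002 = 12400 nm.

12400 nm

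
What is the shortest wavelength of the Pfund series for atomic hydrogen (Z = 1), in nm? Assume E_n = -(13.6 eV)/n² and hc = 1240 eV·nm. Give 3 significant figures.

The Pfund series has lower level n_f = 5; the series limit corresponds to n_i → ∞.
ΔE_max = 13.6 × 1 / 5² = 0.5440 eV.
λ_min = 1240 / 0.5440 = 2280 nm.

2280 nm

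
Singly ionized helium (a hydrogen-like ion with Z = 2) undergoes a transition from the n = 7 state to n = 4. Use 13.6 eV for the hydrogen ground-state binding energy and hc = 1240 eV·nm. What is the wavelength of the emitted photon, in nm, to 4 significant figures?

For Z = 2 the level energies scale as Z², so the effective Rydberg energy is 13.6 × 4 = 54.40 eV.
ΔE = 54.40 × (1/4² − 1/7²) = 54.40 × 0.04209 = 2.290 eV.
λ = hc/ΔE = 1240 / 2.290 = 541.5 nm.

541.5 nm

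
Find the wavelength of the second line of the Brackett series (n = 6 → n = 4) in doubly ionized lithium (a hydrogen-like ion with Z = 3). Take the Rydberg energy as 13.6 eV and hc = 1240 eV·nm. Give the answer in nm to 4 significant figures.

The Brackett series terminates on n_f = 4; the second line has n_i = 4+2 = 6.
ΔE = 122.4 × (1/4² − 1/6²) = 4.250 eV.
λ = 1240 / 4.250 = 291.8 nm.

291.8 nm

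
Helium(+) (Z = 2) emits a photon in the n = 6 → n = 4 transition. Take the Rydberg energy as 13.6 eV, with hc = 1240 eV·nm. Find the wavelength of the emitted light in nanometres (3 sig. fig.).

For Z = 2 the level energies scale as Z², so the effective Rydberg energy is 13.6 × 4 = 54.40 eV.
ΔE = 54.40 × (1/4² − 1/6²) = 54.40 × 0.03472 = 1.889 eV.
λ = hc/ΔE = 1240 / 1.889 = 656 nm.

656 nm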